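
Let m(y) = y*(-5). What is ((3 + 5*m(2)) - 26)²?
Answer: 5329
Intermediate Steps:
m(y) = -5*y
((3 + 5*m(2)) - 26)² = ((3 + 5*(-5*2)) - 26)² = ((3 + 5*(-10)) - 26)² = ((3 - 50) - 26)² = (-47 - 26)² = (-73)² = 5329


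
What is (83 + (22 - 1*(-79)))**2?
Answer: 33856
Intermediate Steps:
(83 + (22 - 1*(-79)))**2 = (83 + (22 + 79))**2 = (83 + 101)**2 = 184**2 = 33856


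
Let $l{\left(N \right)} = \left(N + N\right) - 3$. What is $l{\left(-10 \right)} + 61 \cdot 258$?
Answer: $15715$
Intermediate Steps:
$l{\left(N \right)} = -3 + 2 N$ ($l{\left(N \right)} = 2 N - 3 = -3 + 2 N$)
$l{\left(-10 \right)} + 61 \cdot 258 = \left(-3 + 2 \left(-10\right)\right) + 61 \cdot 258 = \left(-3 - 20\right) + 15738 = -23 + 15738 = 15715$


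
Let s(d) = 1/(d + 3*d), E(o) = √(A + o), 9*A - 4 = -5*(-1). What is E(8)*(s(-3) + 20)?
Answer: 239/4 ≈ 59.750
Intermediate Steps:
A = 1 (A = 4/9 + (-5*(-1))/9 = 4/9 + (⅑)*5 = 4/9 + 5/9 = 1)
E(o) = √(1 + o)
s(d) = 1/(4*d)
E(8)*(s(-3) + 20) = √(1 + 8)*((¼)/(-3) + 20) = √9*((¼)*(-⅓) + 20) = 3*(-1/12 + 20) = 3*(239/12) = 239/4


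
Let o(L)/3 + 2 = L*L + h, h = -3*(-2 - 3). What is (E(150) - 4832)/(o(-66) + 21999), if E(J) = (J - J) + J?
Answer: -2341/17553 ≈ -0.13337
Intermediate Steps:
h = 15 (h = -3*(-5) = 15)
E(J) = J (E(J) = 0 + J = J)
o(L) = 39 + 3*L² (o(L) = -6 + 3*(L*L + 15) = -6 + 3*(L² + 15) = -6 + 3*(15 + L²) = -6 + (45 + 3*L²) = 39 + 3*L²)
(E(150) - 4832)/(o(-66) + 21999) = (150 - 4832)/((39 + 3*(-66)²) + 21999) = -4682/((39 + 3*4356) + 21999) = -4682/((39 + 13068) + 21999) = -4682/(13107 + 21999) = -4682/35106 = -4682*1/35106 = -2341/17553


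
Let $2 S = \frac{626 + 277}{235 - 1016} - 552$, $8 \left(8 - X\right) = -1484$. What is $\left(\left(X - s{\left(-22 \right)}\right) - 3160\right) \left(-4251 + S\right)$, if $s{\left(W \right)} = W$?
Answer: $\frac{41647461453}{3124} \approx 1.3331 \cdot 10^{7}$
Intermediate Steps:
$X = \frac{387}{2}$ ($X = 8 - - \frac{371}{2} = 8 + \frac{371}{2} = \frac{387}{2} \approx 193.5$)
$S = - \frac{432015}{1562}$ ($S = \frac{\frac{626 + 277}{235 - 1016} - 552}{2} = \frac{\frac{903}{-781} - 552}{2} = \frac{903 \left(- \frac{1}{781}\right) - 552}{2} = \frac{- \frac{903}{781} - 552}{2} = \frac{1}{2} \left(- \frac{432015}{781}\right) = - \frac{432015}{1562} \approx -276.58$)
$\left(\left(X - s{\left(-22 \right)}\right) - 3160\right) \left(-4251 + S\right) = \left(\left(\frac{387}{2} - -22\right) - 3160\right) \left(-4251 - \frac{432015}{1562}\right) = \left(\left(\frac{387}{2} + 22\right) - 3160\right) \left(- \frac{7072077}{1562}\right) = \left(\frac{431}{2} - 3160\right) \left(- \frac{7072077}{1562}\right) = \left(- \frac{5889}{2}\right) \left(- \frac{7072077}{1562}\right) = \frac{41647461453}{3124}$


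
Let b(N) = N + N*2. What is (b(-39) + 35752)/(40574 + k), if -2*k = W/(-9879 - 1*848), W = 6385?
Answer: 764513290/870480981 ≈ 0.87827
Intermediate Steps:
b(N) = 3*N (b(N) = N + 2*N = 3*N)
k = 6385/21454 (k = -6385/(2*(-9879 - 1*848)) = -6385/(2*(-9879 - 848)) = -6385/(2*(-10727)) = -6385*(-1)/(2*10727) = -1/2*(-6385/10727) = 6385/21454 ≈ 0.29761)
(b(-39) + 35752)/(40574 + k) = (3*(-39) + 35752)/(40574 + 6385/21454) = (-117 + 35752)/(870480981/21454) = 35635*(21454/870480981) = 764513290/870480981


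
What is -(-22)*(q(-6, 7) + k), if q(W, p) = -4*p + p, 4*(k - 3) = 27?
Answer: -495/2 ≈ -247.50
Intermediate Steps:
k = 39/4 (k = 3 + (¼)*27 = 3 + 27/4 = 39/4 ≈ 9.7500)
q(W, p) = -3*p
-(-22)*(q(-6, 7) + k) = -(-22)*(-3*7 + 39/4) = -(-22)*(-21 + 39/4) = -(-22)*(-45)/4 = -1*495/2 = -495/2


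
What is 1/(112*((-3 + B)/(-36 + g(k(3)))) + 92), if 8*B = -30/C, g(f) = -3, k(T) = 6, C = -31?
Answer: 403/40408 ≈ 0.0099733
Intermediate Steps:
B = 15/124 (B = (-30/(-31))/8 = (-30*(-1/31))/8 = (⅛)*(30/31) = 15/124 ≈ 0.12097)
1/(112*((-3 + B)/(-36 + g(k(3)))) + 92) = 1/(112*((-3 + 15/124)/(-36 - 3)) + 92) = 1/(112*(-357/124/(-39)) + 92) = 1/(112*(-357/124*(-1/39)) + 92) = 1/(112*(119/1612) + 92) = 1/(3332/403 + 92) = 1/(40408/403) = 403/40408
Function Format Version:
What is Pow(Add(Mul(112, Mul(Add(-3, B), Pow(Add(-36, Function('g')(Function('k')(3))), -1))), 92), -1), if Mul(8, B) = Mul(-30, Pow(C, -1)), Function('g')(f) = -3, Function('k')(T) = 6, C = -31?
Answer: Rational(403, 40408) ≈ 0.0099733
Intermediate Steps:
B = Rational(15, 124) (B = Mul(Rational(1, 8), Mul(-30, Pow(-31, -1))) = Mul(Rational(1, 8), Mul(-30, Rational(-1, 31))) = Mul(Rational(1, 8), Rational(30, 31)) = Rational(15, 124) ≈ 0.12097)
Pow(Add(Mul(112, Mul(Add(-3, B), Pow(Add(-36, Function('g')(Function('k')(3))), -1))), 92), -1) = Pow(Add(Mul(112, Mul(Add(-3, Rational(15, 124)), Pow(Add(-36, -3), -1))), 92), -1) = Pow(Add(Mul(112, Mul(Rational(-357, 124), Pow(-39, -1))), 92), -1) = Pow(Add(Mul(112, Mul(Rational(-357, 124), Rational(-1, 39))), 92), -1) = Pow(Add(Mul(112, Rational(119, 1612)), 92), -1) = Pow(Add(Rational(3332, 403), 92), -1) = Pow(Rational(40408, 403), -1) = Rational(403, 40408)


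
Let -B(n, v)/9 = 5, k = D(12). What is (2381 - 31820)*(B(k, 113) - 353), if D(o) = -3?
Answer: 11716722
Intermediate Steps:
k = -3
B(n, v) = -45 (B(n, v) = -9*5 = -45)
(2381 - 31820)*(B(k, 113) - 353) = (2381 - 31820)*(-45 - 353) = -29439*(-398) = 11716722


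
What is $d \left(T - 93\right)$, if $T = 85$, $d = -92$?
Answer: $736$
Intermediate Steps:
$d \left(T - 93\right) = - 92 \left(85 - 93\right) = \left(-92\right) \left(-8\right) = 736$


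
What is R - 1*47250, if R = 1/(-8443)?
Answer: -398931751/8443 ≈ -47250.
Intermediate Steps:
R = -1/8443 ≈ -0.00011844
R - 1*47250 = -1/8443 - 1*47250 = -1/8443 - 47250 = -398931751/8443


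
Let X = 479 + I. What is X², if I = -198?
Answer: 78961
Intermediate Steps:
X = 281 (X = 479 - 198 = 281)
X² = 281² = 78961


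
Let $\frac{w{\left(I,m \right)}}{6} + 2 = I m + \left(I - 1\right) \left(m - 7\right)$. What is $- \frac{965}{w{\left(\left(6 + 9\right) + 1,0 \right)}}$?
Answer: $\frac{965}{642} \approx 1.5031$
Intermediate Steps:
$w{\left(I,m \right)} = -12 + 6 I m + 6 \left(-1 + I\right) \left(-7 + m\right)$ ($w{\left(I,m \right)} = -12 + 6 \left(I m + \left(I - 1\right) \left(m - 7\right)\right) = -12 + 6 \left(I m + \left(-1 + I\right) \left(-7 + m\right)\right) = -12 + \left(6 I m + 6 \left(-1 + I\right) \left(-7 + m\right)\right) = -12 + 6 I m + 6 \left(-1 + I\right) \left(-7 + m\right)$)
$- \frac{965}{w{\left(\left(6 + 9\right) + 1,0 \right)}} = - \frac{965}{30 - 42 \left(\left(6 + 9\right) + 1\right) - 0 + 12 \left(\left(6 + 9\right) + 1\right) 0} = - \frac{965}{30 - 42 \left(15 + 1\right) + 0 + 12 \left(15 + 1\right) 0} = - \frac{965}{30 - 672 + 0 + 12 \cdot 16 \cdot 0} = - \frac{965}{30 - 672 + 0 + 0} = - \frac{965}{-642} = \left(-965\right) \left(- \frac{1}{642}\right) = \frac{965}{642}$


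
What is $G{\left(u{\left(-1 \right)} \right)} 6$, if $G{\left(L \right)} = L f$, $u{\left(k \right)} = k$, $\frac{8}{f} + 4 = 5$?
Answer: $-48$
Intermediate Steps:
$f = 8$ ($f = \frac{8}{-4 + 5} = \frac{8}{1} = 8 \cdot 1 = 8$)
$G{\left(L \right)} = 8 L$ ($G{\left(L \right)} = L 8 = 8 L$)
$G{\left(u{\left(-1 \right)} \right)} 6 = 8 \left(-1\right) 6 = \left(-8\right) 6 = -48$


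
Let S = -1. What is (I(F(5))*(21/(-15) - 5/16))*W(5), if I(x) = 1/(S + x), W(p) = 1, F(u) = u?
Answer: -137/320 ≈ -0.42812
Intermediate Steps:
I(x) = 1/(-1 + x)
(I(F(5))*(21/(-15) - 5/16))*W(5) = ((21/(-15) - 5/16)/(-1 + 5))*1 = ((21*(-1/15) - 5*1/16)/4)*1 = ((-7/5 - 5/16)/4)*1 = ((¼)*(-137/80))*1 = -137/320*1 = -137/320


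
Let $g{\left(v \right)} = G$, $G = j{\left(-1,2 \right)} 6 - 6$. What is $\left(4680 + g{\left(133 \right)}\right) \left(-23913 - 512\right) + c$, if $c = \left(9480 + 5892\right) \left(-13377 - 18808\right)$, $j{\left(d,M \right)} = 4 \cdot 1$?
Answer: $-609496470$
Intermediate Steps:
$j{\left(d,M \right)} = 4$
$G = 18$ ($G = 4 \cdot 6 - 6 = 24 - 6 = 18$)
$g{\left(v \right)} = 18$
$c = -494747820$ ($c = 15372 \left(-32185\right) = -494747820$)
$\left(4680 + g{\left(133 \right)}\right) \left(-23913 - 512\right) + c = \left(4680 + 18\right) \left(-23913 - 512\right) - 494747820 = 4698 \left(-24425\right) - 494747820 = -114748650 - 494747820 = -609496470$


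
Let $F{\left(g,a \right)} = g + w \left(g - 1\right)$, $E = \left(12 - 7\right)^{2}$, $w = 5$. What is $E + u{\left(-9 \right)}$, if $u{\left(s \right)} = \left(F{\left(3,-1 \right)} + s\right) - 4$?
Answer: $25$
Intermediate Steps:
$E = 25$ ($E = 5^{2} = 25$)
$F{\left(g,a \right)} = -5 + 6 g$ ($F{\left(g,a \right)} = g + 5 \left(g - 1\right) = g + 5 \left(-1 + g\right) = g + \left(-5 + 5 g\right) = -5 + 6 g$)
$u{\left(s \right)} = 9 + s$ ($u{\left(s \right)} = \left(\left(-5 + 6 \cdot 3\right) + s\right) - 4 = \left(\left(-5 + 18\right) + s\right) - 4 = \left(13 + s\right) - 4 = 9 + s$)
$E + u{\left(-9 \right)} = 25 + \left(9 - 9\right) = 25 + 0 = 25$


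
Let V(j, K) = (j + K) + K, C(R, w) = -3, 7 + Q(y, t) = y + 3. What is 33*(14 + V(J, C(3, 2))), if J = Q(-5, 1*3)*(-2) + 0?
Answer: 858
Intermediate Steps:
Q(y, t) = -4 + y (Q(y, t) = -7 + (y + 3) = -7 + (3 + y) = -4 + y)
J = 18 (J = (-4 - 5)*(-2) + 0 = -9*(-2) + 0 = 18 + 0 = 18)
V(j, K) = j + 2*K (V(j, K) = (K + j) + K = j + 2*K)
33*(14 + V(J, C(3, 2))) = 33*(14 + (18 + 2*(-3))) = 33*(14 + (18 - 6)) = 33*(14 + 12) = 33*26 = 858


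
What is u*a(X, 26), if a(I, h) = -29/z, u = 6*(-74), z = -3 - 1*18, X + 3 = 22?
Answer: -4292/7 ≈ -613.14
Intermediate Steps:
X = 19 (X = -3 + 22 = 19)
z = -21 (z = -3 - 18 = -21)
u = -444
a(I, h) = 29/21 (a(I, h) = -29/(-21) = -29*(-1/21) = 29/21)
u*a(X, 26) = -444*29/21 = -4292/7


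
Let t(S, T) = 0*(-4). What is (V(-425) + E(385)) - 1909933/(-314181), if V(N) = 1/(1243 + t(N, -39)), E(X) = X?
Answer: 152727249355/390526983 ≈ 391.08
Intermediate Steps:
t(S, T) = 0
V(N) = 1/1243 (V(N) = 1/(1243 + 0) = 1/1243)
(V(-425) + E(385)) - 1909933/(-314181) = (1/1243 + 385) - 1909933/(-314181) = 478556/1243 - 1909933*(-1/314181) = 478556/1243 + 1909933/314181 = 152727249355/390526983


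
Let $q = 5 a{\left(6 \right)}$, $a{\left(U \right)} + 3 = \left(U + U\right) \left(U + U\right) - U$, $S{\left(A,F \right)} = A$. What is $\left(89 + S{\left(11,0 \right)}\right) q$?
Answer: $67500$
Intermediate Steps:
$a{\left(U \right)} = -3 - U + 4 U^{2}$ ($a{\left(U \right)} = -3 - \left(U - \left(U + U\right) \left(U + U\right)\right) = -3 - \left(U - 2 U 2 U\right) = -3 + \left(4 U^{2} - U\right) = -3 + \left(- U + 4 U^{2}\right) = -3 - U + 4 U^{2}$)
$q = 675$ ($q = 5 \left(-3 - 6 + 4 \cdot 6^{2}\right) = 5 \left(-3 - 6 + 4 \cdot 36\right) = 5 \left(-3 - 6 + 144\right) = 5 \cdot 135 = 675$)
$\left(89 + S{\left(11,0 \right)}\right) q = \left(89 + 11\right) 675 = 100 \cdot 675 = 67500$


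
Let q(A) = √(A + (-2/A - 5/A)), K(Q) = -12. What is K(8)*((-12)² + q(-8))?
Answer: -1728 - 3*I*√114 ≈ -1728.0 - 32.031*I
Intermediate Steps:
q(A) = √(A - 7/A)
K(8)*((-12)² + q(-8)) = -12*((-12)² + √(-8 - 7/(-8))) = -12*(144 + √(-8 - 7*(-⅛))) = -12*(144 + √(-8 + 7/8)) = -12*(144 + √(-57/8)) = -12*(144 + I*√114/4) = -1728 - 3*I*√114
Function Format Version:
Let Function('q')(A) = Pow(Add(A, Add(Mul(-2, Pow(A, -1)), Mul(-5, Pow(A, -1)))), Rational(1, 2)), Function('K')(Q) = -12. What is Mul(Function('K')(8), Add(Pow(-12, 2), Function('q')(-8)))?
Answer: Add(-1728, Mul(-3, I, Pow(114, Rational(1, 2)))) ≈ Add(-1728.0, Mul(-32.031, I))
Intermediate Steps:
Function('q')(A) = Pow(Add(A, Mul(-7, Pow(A, -1))), Rational(1, 2))
Mul(Function('K')(8), Add(Pow(-12, 2), Function('q')(-8))) = Mul(-12, Add(Pow(-12, 2), Pow(Add(-8, Mul(-7, Pow(-8, -1))), Rational(1, 2)))) = Mul(-12, Add(144, Pow(Add(-8, Mul(-7, Rational(-1, 8))), Rational(1, 2)))) = Mul(-12, Add(144, Pow(Add(-8, Rational(7, 8)), Rational(1, 2)))) = Mul(-12, Add(144, Pow(Rational(-57, 8), Rational(1, 2)))) = Mul(-12, Add(144, Mul(Rational(1, 4), I, Pow(114, Rational(1, 2))))) = Add(-1728, Mul(-3, I, Pow(114, Rational(1, 2))))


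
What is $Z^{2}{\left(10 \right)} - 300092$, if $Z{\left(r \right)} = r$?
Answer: $-299992$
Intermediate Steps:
$Z^{2}{\left(10 \right)} - 300092 = 10^{2} - 300092 = 100 - 300092 = -299992$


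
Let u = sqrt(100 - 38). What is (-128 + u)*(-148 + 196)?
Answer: -6144 + 48*sqrt(62) ≈ -5766.0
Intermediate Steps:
u = sqrt(62) ≈ 7.8740
(-128 + u)*(-148 + 196) = (-128 + sqrt(62))*(-148 + 196) = (-128 + sqrt(62))*48 = -6144 + 48*sqrt(62)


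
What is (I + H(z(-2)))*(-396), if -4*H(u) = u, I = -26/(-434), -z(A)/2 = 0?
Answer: -5148/217 ≈ -23.724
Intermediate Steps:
z(A) = 0 (z(A) = -2*0 = 0)
I = 13/217 (I = -26*(-1/434) = 13/217 ≈ 0.059908)
H(u) = -u/4
(I + H(z(-2)))*(-396) = (13/217 - 1/4*0)*(-396) = (13/217 + 0)*(-396) = (13/217)*(-396) = -5148/217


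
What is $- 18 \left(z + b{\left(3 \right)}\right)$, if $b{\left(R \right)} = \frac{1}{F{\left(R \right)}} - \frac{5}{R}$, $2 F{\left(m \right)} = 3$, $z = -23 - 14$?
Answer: $684$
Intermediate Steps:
$z = -37$ ($z = -23 - 14 = -37$)
$F{\left(m \right)} = \frac{3}{2}$ ($F{\left(m \right)} = \frac{1}{2} \cdot 3 = \frac{3}{2}$)
$b{\left(R \right)} = \frac{2}{3} - \frac{5}{R}$ ($b{\left(R \right)} = \frac{1}{\frac{3}{2}} - \frac{5}{R} = \frac{2}{3} - \frac{5}{R}$)
$- 18 \left(z + b{\left(3 \right)}\right) = - 18 \left(-37 + \left(\frac{2}{3} - \frac{5}{3}\right)\right) = - 18 \left(-37 - 1\right) = \left(-18\right) \left(-38\right) = 684$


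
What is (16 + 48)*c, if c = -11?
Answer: -704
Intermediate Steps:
(16 + 48)*c = (16 + 48)*(-11) = 64*(-11) = -704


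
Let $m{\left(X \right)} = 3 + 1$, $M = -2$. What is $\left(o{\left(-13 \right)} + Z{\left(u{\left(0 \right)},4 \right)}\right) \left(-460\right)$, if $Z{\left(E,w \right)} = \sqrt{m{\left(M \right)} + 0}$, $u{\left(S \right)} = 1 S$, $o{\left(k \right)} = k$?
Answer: $5060$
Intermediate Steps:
$m{\left(X \right)} = 4$
$u{\left(S \right)} = S$
$Z{\left(E,w \right)} = 2$ ($Z{\left(E,w \right)} = \sqrt{4 + 0} = \sqrt{4} = 2$)
$\left(o{\left(-13 \right)} + Z{\left(u{\left(0 \right)},4 \right)}\right) \left(-460\right) = \left(-13 + 2\right) \left(-460\right) = \left(-11\right) \left(-460\right) = 5060$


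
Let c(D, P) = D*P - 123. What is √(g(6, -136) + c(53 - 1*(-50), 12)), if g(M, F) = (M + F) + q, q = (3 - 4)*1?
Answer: √982 ≈ 31.337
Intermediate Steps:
q = -1 (q = -1*1 = -1)
c(D, P) = -123 + D*P
g(M, F) = -1 + F + M (g(M, F) = (M + F) - 1 = (F + M) - 1 = -1 + F + M)
√(g(6, -136) + c(53 - 1*(-50), 12)) = √((-1 - 136 + 6) + (-123 + (53 - 1*(-50))*12)) = √(-131 + (-123 + (53 + 50)*12)) = √(-131 + (-123 + 103*12)) = √(-131 + (-123 + 1236)) = √(-131 + 1113) = √982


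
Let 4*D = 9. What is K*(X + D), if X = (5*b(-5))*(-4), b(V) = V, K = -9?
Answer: -3681/4 ≈ -920.25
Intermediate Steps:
D = 9/4 (D = (¼)*9 = 9/4 ≈ 2.2500)
X = 100 (X = (5*(-5))*(-4) = -25*(-4) = 100)
K*(X + D) = -9*(100 + 9/4) = -9*409/4 = -3681/4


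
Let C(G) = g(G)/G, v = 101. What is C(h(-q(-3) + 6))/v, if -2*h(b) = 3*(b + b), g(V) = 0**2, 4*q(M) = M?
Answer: 0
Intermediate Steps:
q(M) = M/4
g(V) = 0
h(b) = -3*b (h(b) = -3*(b + b)/2 = -3*2*b/2 = -3*b)
C(G) = 0 (C(G) = 0/G = 0)
C(h(-q(-3) + 6))/v = 0/101 = 0*(1/101) = 0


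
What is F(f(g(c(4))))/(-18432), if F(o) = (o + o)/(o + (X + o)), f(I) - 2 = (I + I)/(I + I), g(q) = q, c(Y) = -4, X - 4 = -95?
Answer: 1/261120 ≈ 3.8297e-6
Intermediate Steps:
X = -91 (X = 4 - 95 = -91)
f(I) = 3 (f(I) = 2 + (I + I)/(I + I) = 2 + (2*I)/((2*I)) = 2 + (2*I)*(1/(2*I)) = 2 + 1 = 3)
F(o) = 2*o/(-91 + 2*o) (F(o) = (o + o)/(o + (-91 + o)) = (2*o)/(-91 + 2*o) = 2*o/(-91 + 2*o))
F(f(g(c(4))))/(-18432) = (2*3/(-91 + 2*3))/(-18432) = (2*3/(-91 + 6))*(-1/18432) = (2*3/(-85))*(-1/18432) = (2*3*(-1/85))*(-1/18432) = -6/85*(-1/18432) = 1/261120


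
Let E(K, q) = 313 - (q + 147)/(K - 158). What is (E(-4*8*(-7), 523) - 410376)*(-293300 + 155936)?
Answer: 619622172232/11 ≈ 5.6329e+10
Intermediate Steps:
E(K, q) = 313 - (147 + q)/(-158 + K)
(E(-4*8*(-7), 523) - 410376)*(-293300 + 155936) = ((-49601 - 1*523 + 313*(-4*8*(-7)))/(-158 - 4*8*(-7)) - 410376)*(-293300 + 155936) = ((-49601 - 523 + 313*(-32*(-7)))/(-158 - 32*(-7)) - 410376)*(-137364) = ((-49601 - 523 + 313*224)/(-158 + 224) - 410376)*(-137364) = ((-49601 - 523 + 70112)/66 - 410376)*(-137364) = ((1/66)*19988 - 410376)*(-137364) = (9994/33 - 410376)*(-137364) = -13532414/33*(-137364) = 619622172232/11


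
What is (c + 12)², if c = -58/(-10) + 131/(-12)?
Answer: 170569/3600 ≈ 47.380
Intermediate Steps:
c = -307/60 (c = -58*(-⅒) + 131*(-1/12) = 29/5 - 131/12 = -307/60 ≈ -5.1167)
(c + 12)² = (-307/60 + 12)² = (413/60)² = 170569/3600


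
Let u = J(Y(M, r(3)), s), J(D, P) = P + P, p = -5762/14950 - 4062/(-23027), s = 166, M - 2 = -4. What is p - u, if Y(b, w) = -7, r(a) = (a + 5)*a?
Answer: -57182083237/172126825 ≈ -332.21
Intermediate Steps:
r(a) = a*(5 + a) (r(a) = (5 + a)*a = a*(5 + a))
M = -2 (M = 2 - 4 = -2)
p = -35977337/172126825 (p = -5762*1/14950 - 4062*(-1/23027) = -2881/7475 + 4062/23027 = -35977337/172126825 ≈ -0.20902)
J(D, P) = 2*P
u = 332 (u = 2*166 = 332)
p - u = -35977337/172126825 - 1*332 = -35977337/172126825 - 332 = -57182083237/172126825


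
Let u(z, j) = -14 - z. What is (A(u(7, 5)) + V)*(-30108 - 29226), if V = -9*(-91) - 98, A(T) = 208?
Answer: -55121286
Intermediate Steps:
V = 721 (V = 819 - 98 = 721)
(A(u(7, 5)) + V)*(-30108 - 29226) = (208 + 721)*(-30108 - 29226) = 929*(-59334) = -55121286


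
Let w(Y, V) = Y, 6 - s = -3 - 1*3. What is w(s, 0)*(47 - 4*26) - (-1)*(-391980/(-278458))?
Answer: -95036646/139229 ≈ -682.59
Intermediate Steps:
s = 12 (s = 6 - (-3 - 1*3) = 6 - (-3 - 3) = 6 - 1*(-6) = 6 + 6 = 12)
w(s, 0)*(47 - 4*26) - (-1)*(-391980/(-278458)) = 12*(47 - 4*26) - (-1)*(-391980/(-278458)) = 12*(47 - 104) - (-1)*(-391980*(-1/278458)) = 12*(-57) - (-1)*195990/139229 = -684 - 1*(-195990/139229) = -684 + 195990/139229 = -95036646/139229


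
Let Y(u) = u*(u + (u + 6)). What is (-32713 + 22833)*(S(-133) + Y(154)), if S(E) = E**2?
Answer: -652524600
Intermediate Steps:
Y(u) = u*(6 + 2*u) (Y(u) = u*(u + (6 + u)) = u*(6 + 2*u))
(-32713 + 22833)*(S(-133) + Y(154)) = (-32713 + 22833)*((-133)**2 + 2*154*(3 + 154)) = -9880*(17689 + 2*154*157) = -9880*(17689 + 48356) = -9880*66045 = -652524600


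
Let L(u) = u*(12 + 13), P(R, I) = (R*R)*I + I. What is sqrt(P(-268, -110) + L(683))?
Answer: 5*I*sqrt(315347) ≈ 2807.8*I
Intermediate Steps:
P(R, I) = I + I*R**2 (P(R, I) = R**2*I + I = I*R**2 + I = I + I*R**2)
L(u) = 25*u (L(u) = u*25 = 25*u)
sqrt(P(-268, -110) + L(683)) = sqrt(-110*(1 + (-268)**2) + 25*683) = sqrt(-110*(1 + 71824) + 17075) = sqrt(-110*71825 + 17075) = sqrt(-7900750 + 17075) = sqrt(-7883675) = 5*I*sqrt(315347)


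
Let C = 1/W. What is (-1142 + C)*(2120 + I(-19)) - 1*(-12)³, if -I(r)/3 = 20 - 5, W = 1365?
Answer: -646442291/273 ≈ -2.3679e+6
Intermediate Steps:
C = 1/1365 ≈ 0.00073260
I(r) = -45 (I(r) = -3*(20 - 5) = -3*15 = -45)
(-1142 + C)*(2120 + I(-19)) - 1*(-12)³ = (-1142 + 1/1365)*(2120 - 45) - 1*(-12)³ = -1558829/1365*2075 - 1*(-1728) = -646914035/273 + 1728 = -646442291/273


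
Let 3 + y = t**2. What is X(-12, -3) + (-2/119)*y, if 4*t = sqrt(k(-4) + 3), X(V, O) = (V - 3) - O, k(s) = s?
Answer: -1625/136 ≈ -11.949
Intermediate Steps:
X(V, O) = -3 + V - O (X(V, O) = (-3 + V) - O = -3 + V - O)
t = I/4 (t = sqrt(-4 + 3)/4 = sqrt(-1)/4 = I/4 ≈ 0.25*I)
y = -49/16 (y = -3 + (I/4)**2 = -3 - 1/16 = -49/16 ≈ -3.0625)
X(-12, -3) + (-2/119)*y = (-3 - 12 - 1*(-3)) - 2/119*(-49/16) = (-3 - 12 + 3) - 2*1/119*(-49/16) = -12 - 2/119*(-49/16) = -12 + 7/136 = -1625/136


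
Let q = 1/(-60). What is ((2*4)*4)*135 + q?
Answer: 259199/60 ≈ 4320.0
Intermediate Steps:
q = -1/60 ≈ -0.016667
((2*4)*4)*135 + q = ((2*4)*4)*135 - 1/60 = (8*4)*135 - 1/60 = 32*135 - 1/60 = 4320 - 1/60 = 259199/60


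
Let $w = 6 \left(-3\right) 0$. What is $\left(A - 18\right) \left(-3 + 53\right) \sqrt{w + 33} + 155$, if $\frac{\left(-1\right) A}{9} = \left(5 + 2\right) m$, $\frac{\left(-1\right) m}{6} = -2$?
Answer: $155 - 38700 \sqrt{33} \approx -2.2216 \cdot 10^{5}$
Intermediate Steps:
$m = 12$ ($m = \left(-6\right) \left(-2\right) = 12$)
$A = -756$ ($A = - 9 \left(5 + 2\right) 12 = - 9 \cdot 7 \cdot 12 = \left(-9\right) 84 = -756$)
$w = 0$ ($w = \left(-18\right) 0 = 0$)
$\left(A - 18\right) \left(-3 + 53\right) \sqrt{w + 33} + 155 = \left(-756 - 18\right) \left(-3 + 53\right) \sqrt{0 + 33} + 155 = \left(-774\right) 50 \sqrt{33} + 155 = - 38700 \sqrt{33} + 155 = 155 - 38700 \sqrt{33}$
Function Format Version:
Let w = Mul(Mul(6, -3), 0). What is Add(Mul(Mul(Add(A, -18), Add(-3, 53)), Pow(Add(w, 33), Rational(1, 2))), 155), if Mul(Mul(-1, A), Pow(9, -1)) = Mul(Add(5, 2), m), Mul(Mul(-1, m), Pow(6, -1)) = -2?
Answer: Add(155, Mul(-38700, Pow(33, Rational(1, 2)))) ≈ -2.2216e+5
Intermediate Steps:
m = 12 (m = Mul(-6, -2) = 12)
A = -756 (A = Mul(-9, Mul(Add(5, 2), 12)) = Mul(-9, Mul(7, 12)) = Mul(-9, 84) = -756)
w = 0 (w = Mul(-18, 0) = 0)
Add(Mul(Mul(Add(A, -18), Add(-3, 53)), Pow(Add(w, 33), Rational(1, 2))), 155) = Add(Mul(Mul(Add(-756, -18), Add(-3, 53)), Pow(Add(0, 33), Rational(1, 2))), 155) = Add(Mul(Mul(-774, 50), Pow(33, Rational(1, 2))), 155) = Add(Mul(-38700, Pow(33, Rational(1, 2))), 155) = Add(155, Mul(-38700, Pow(33, Rational(1, 2))))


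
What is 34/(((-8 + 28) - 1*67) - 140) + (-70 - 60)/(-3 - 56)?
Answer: 1312/649 ≈ 2.0216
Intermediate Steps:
34/(((-8 + 28) - 1*67) - 140) + (-70 - 60)/(-3 - 56) = 34/((20 - 67) - 140) - 130/(-59) = 34/(-47 - 140) - 130*(-1/59) = 34/(-187) + 130/59 = -1/187*34 + 130/59 = -2/11 + 130/59 = 1312/649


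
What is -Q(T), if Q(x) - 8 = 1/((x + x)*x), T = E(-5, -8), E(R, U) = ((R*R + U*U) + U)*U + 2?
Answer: -6677057/834632 ≈ -8.0000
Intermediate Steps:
E(R, U) = 2 + U*(U + R² + U²) (E(R, U) = ((R² + U²) + U)*U + 2 = (U + R² + U²)*U + 2 = U*(U + R² + U²) + 2 = 2 + U*(U + R² + U²))
T = -646 (T = 2 + (-8)² + (-8)³ - 8*(-5)² = 2 + 64 - 512 - 8*25 = 2 + 64 - 512 - 200 = -646)
Q(x) = 8 + 1/(2*x²) (Q(x) = 8 + 1/((x + x)*x) = 8 + 1/(((2*x))*x) = 8 + (1/(2*x))/x = 8 + 1/(2*x²))
-Q(T) = -(8 + (½)/(-646)²) = -(8 + (½)*(1/417316)) = -(8 + 1/834632) = -1*6677057/834632 = -6677057/834632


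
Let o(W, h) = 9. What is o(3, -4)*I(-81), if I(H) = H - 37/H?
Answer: -6524/9 ≈ -724.89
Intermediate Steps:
I(H) = H - 37/H
o(3, -4)*I(-81) = 9*(-81 - 37/(-81)) = 9*(-81 - 37*(-1/81)) = 9*(-81 + 37/81) = 9*(-6524/81) = -6524/9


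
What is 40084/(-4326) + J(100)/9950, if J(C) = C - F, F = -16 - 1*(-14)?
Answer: -99598637/10760925 ≈ -9.2556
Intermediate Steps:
F = -2 (F = -16 + 14 = -2)
J(C) = 2 + C (J(C) = C - 1*(-2) = C + 2 = 2 + C)
40084/(-4326) + J(100)/9950 = 40084/(-4326) + (2 + 100)/9950 = 40084*(-1/4326) + 102*(1/9950) = -20042/2163 + 51/4975 = -99598637/10760925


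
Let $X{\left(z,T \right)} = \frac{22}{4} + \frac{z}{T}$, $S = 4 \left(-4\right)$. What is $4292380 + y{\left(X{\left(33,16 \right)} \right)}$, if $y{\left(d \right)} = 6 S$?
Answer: $4292284$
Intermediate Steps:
$S = -16$
$X{\left(z,T \right)} = \frac{11}{2} + \frac{z}{T}$ ($X{\left(z,T \right)} = 22 \cdot \frac{1}{4} + \frac{z}{T} = \frac{11}{2} + \frac{z}{T}$)
$y{\left(d \right)} = -96$ ($y{\left(d \right)} = 6 \left(-16\right) = -96$)
$4292380 + y{\left(X{\left(33,16 \right)} \right)} = 4292380 - 96 = 4292284$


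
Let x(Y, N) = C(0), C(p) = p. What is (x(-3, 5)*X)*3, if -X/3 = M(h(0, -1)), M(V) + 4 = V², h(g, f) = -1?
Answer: 0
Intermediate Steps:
M(V) = -4 + V²
x(Y, N) = 0
X = 9 (X = -3*(-4 + (-1)²) = -3*(-4 + 1) = -3*(-3) = 9)
(x(-3, 5)*X)*3 = (0*9)*3 = 0*3 = 0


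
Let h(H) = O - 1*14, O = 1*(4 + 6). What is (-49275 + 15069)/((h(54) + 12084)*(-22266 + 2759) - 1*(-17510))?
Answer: 5701/39271175 ≈ 0.00014517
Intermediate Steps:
O = 10 (O = 1*10 = 10)
h(H) = -4 (h(H) = 10 - 1*14 = 10 - 14 = -4)
(-49275 + 15069)/((h(54) + 12084)*(-22266 + 2759) - 1*(-17510)) = (-49275 + 15069)/((-4 + 12084)*(-22266 + 2759) - 1*(-17510)) = -34206/(12080*(-19507) + 17510) = -34206/(-235644560 + 17510) = -34206/(-235627050) = -34206*(-1/235627050) = 5701/39271175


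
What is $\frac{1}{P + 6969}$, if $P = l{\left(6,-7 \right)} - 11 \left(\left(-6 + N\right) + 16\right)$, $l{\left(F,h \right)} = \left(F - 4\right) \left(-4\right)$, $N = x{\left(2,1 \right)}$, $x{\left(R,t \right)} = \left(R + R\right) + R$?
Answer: $\frac{1}{6785} \approx 0.00014738$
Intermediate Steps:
$x{\left(R,t \right)} = 3 R$ ($x{\left(R,t \right)} = 2 R + R = 3 R$)
$N = 6$ ($N = 3 \cdot 2 = 6$)
$l{\left(F,h \right)} = 16 - 4 F$ ($l{\left(F,h \right)} = \left(-4 + F\right) \left(-4\right) = 16 - 4 F$)
$P = -184$ ($P = \left(16 - 24\right) - 11 \left(\left(-6 + 6\right) + 16\right) = \left(16 - 24\right) - 11 \left(0 + 16\right) = -8 - 176 = -184$)
$\frac{1}{P + 6969} = \frac{1}{-184 + 6969} = \frac{1}{6785}$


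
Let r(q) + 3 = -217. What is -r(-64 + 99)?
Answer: 220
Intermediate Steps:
r(q) = -220 (r(q) = -3 - 217 = -220)
-r(-64 + 99) = -1*(-220) = 220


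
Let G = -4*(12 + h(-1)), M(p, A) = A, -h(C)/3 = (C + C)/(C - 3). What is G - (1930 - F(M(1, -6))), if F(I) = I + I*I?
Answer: -1942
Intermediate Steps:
h(C) = -6*C/(-3 + C) (h(C) = -3*(C + C)/(C - 3) = -3*2*C/(-3 + C) = -6*C/(-3 + C))
F(I) = I + I²
G = -42 (G = -4*(12 - 6*(-1)/(-3 - 1)) = -4*(12 - 6*(-1)/(-4)) = -4*(12 - 6*(-1)*(-¼)) = -4*(12 - 3/2) = -4*21/2 = -42)
G - (1930 - F(M(1, -6))) = -42 - (1930 - (-6)*(1 - 6)) = -42 - (1930 - (-6)*(-5)) = -42 - (1930 - 1*30) = -42 - (1930 - 30) = -42 - 1*1900 = -42 - 1900 = -1942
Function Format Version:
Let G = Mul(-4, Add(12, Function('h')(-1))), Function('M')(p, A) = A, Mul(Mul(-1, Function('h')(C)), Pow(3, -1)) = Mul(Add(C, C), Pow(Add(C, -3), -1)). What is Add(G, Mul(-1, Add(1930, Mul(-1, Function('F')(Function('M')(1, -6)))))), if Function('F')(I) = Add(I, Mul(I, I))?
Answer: -1942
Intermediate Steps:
Function('h')(C) = Mul(-6, C, Pow(Add(-3, C), -1)) (Function('h')(C) = Mul(-3, Mul(Add(C, C), Pow(Add(C, -3), -1))) = Mul(-3, Mul(Mul(2, C), Pow(Add(-3, C), -1))) = Mul(-3, Mul(2, C, Pow(Add(-3, C), -1))) = Mul(-6, C, Pow(Add(-3, C), -1)))
Function('F')(I) = Add(I, Pow(I, 2))
G = -42 (G = Mul(-4, Add(12, Mul(-6, -1, Pow(Add(-3, -1), -1)))) = Mul(-4, Add(12, Mul(-6, -1, Pow(-4, -1)))) = Mul(-4, Add(12, Mul(-6, -1, Rational(-1, 4)))) = Mul(-4, Add(12, Rational(-3, 2))) = Mul(-4, Rational(21, 2)) = -42)
Add(G, Mul(-1, Add(1930, Mul(-1, Function('F')(Function('M')(1, -6)))))) = Add(-42, Mul(-1, Add(1930, Mul(-1, Mul(-6, Add(1, -6)))))) = Add(-42, Mul(-1, Add(1930, Mul(-1, Mul(-6, -5))))) = Add(-42, Mul(-1, Add(1930, Mul(-1, 30)))) = Add(-42, Mul(-1, Add(1930, -30))) = Add(-42, Mul(-1, 1900)) = Add(-42, -1900) = -1942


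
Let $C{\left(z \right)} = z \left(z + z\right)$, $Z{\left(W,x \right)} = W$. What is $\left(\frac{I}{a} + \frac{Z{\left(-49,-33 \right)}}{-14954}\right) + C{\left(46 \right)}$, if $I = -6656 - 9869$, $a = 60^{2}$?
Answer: $\frac{4551604847}{1076688} \approx 4227.4$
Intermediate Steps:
$a = 3600$
$C{\left(z \right)} = 2 z^{2}$ ($C{\left(z \right)} = z 2 z = 2 z^{2}$)
$I = -16525$ ($I = -6656 - 9869 = -16525$)
$\left(\frac{I}{a} + \frac{Z{\left(-49,-33 \right)}}{-14954}\right) + C{\left(46 \right)} = \left(- \frac{16525}{3600} - \frac{49}{-14954}\right) + 2 \cdot 46^{2} = \left(\left(-16525\right) \frac{1}{3600} - - \frac{49}{14954}\right) + 2 \cdot 2116 = \left(- \frac{661}{144} + \frac{49}{14954}\right) + 4232 = - \frac{4938769}{1076688} + 4232 = \frac{4551604847}{1076688}$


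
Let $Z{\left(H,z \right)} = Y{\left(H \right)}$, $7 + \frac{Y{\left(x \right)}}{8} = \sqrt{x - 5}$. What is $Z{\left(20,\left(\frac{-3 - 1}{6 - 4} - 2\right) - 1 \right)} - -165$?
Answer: $109 + 8 \sqrt{15} \approx 139.98$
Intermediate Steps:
$Y{\left(x \right)} = -56 + 8 \sqrt{-5 + x}$ ($Y{\left(x \right)} = -56 + 8 \sqrt{x - 5} = -56 + 8 \sqrt{-5 + x}$)
$Z{\left(H,z \right)} = -56 + 8 \sqrt{-5 + H}$
$Z{\left(20,\left(\frac{-3 - 1}{6 - 4} - 2\right) - 1 \right)} - -165 = \left(-56 + 8 \sqrt{-5 + 20}\right) - -165 = \left(-56 + 8 \sqrt{15}\right) + 165 = 109 + 8 \sqrt{15}$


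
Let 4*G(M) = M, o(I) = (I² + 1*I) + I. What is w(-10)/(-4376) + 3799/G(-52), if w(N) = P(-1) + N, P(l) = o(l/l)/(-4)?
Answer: -66497137/227552 ≈ -292.23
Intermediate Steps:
o(I) = I² + 2*I (o(I) = (I² + I) + I = (I + I²) + I = I² + 2*I)
G(M) = M/4
P(l) = -¾ (P(l) = ((l/l)*(2 + l/l))/(-4) = (1*(2 + 1))*(-¼) = (1*3)*(-¼) = 3*(-¼) = -¾)
w(N) = -¾ + N
w(-10)/(-4376) + 3799/G(-52) = (-¾ - 10)/(-4376) + 3799/(((¼)*(-52))) = -43/4*(-1/4376) + 3799/(-13) = 43/17504 + 3799*(-1/13) = 43/17504 - 3799/13 = -66497137/227552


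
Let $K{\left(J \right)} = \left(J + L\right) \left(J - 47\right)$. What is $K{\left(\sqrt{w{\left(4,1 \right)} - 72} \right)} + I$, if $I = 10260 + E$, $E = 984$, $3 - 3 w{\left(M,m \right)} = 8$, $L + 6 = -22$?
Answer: $\frac{37459}{3} - 25 i \sqrt{663} \approx 12486.0 - 643.72 i$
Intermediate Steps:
$L = -28$ ($L = -6 - 22 = -28$)
$w{\left(M,m \right)} = - \frac{5}{3}$ ($w{\left(M,m \right)} = 1 - \frac{8}{3} = - \frac{5}{3}$)
$K{\left(J \right)} = \left(-47 + J\right) \left(-28 + J\right)$ ($K{\left(J \right)} = \left(J - 28\right) \left(J - 47\right) = \left(-28 + J\right) \left(-47 + J\right) = \left(-47 + J\right) \left(-28 + J\right)$)
$I = 11244$ ($I = 10260 + 984 = 11244$)
$K{\left(\sqrt{w{\left(4,1 \right)} - 72} \right)} + I = \left(1316 + \left(\sqrt{- \frac{5}{3} - 72}\right)^{2} - 75 \sqrt{- \frac{5}{3} - 72}\right) + 11244 = \left(1316 + \left(\sqrt{- \frac{221}{3}}\right)^{2} - 75 \sqrt{- \frac{221}{3}}\right) + 11244 = \left(1316 + \left(\frac{i \sqrt{663}}{3}\right)^{2} - 75 \frac{i \sqrt{663}}{3}\right) + 11244 = \left(1316 - \frac{221}{3} - 25 i \sqrt{663}\right) + 11244 = \left(\frac{3727}{3} - 25 i \sqrt{663}\right) + 11244 = \frac{37459}{3} - 25 i \sqrt{663}$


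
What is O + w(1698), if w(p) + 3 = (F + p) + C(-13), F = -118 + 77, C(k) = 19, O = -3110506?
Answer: -3108833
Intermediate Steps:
F = -41
w(p) = -25 + p (w(p) = -3 + ((-41 + p) + 19) = -3 + (-22 + p) = -25 + p)
O + w(1698) = -3110506 + (-25 + 1698) = -3110506 + 1673 = -3108833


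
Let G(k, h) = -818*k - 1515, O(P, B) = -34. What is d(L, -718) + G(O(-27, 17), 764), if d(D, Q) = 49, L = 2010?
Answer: 26346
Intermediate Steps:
G(k, h) = -1515 - 818*k
d(L, -718) + G(O(-27, 17), 764) = 49 + (-1515 - 818*(-34)) = 49 + (-1515 + 27812) = 49 + 26297 = 26346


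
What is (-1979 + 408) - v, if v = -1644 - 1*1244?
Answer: 1317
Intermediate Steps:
v = -2888 (v = -1644 - 1244 = -2888)
(-1979 + 408) - v = (-1979 + 408) - 1*(-2888) = -1571 + 2888 = 1317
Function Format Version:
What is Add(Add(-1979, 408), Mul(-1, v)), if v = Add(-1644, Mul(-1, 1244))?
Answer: 1317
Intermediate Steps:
v = -2888 (v = Add(-1644, -1244) = -2888)
Add(Add(-1979, 408), Mul(-1, v)) = Add(Add(-1979, 408), Mul(-1, -2888)) = Add(-1571, 2888) = 1317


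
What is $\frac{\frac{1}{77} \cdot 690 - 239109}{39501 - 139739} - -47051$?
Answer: $\frac{363173367329}{7718326} \approx 47053.0$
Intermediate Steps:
$\frac{\frac{1}{77} \cdot 690 - 239109}{39501 - 139739} - -47051 = \frac{\frac{1}{77} \cdot 690 - 239109}{-100238} + 47051 = \left(\frac{690}{77} - 239109\right) \left(- \frac{1}{100238}\right) + 47051 = \left(- \frac{18410703}{77}\right) \left(- \frac{1}{100238}\right) + 47051 = \frac{18410703}{7718326} + 47051 = \frac{363173367329}{7718326}$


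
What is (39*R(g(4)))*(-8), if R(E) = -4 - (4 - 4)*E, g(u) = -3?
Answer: 1248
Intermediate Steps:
R(E) = -4 (R(E) = -4 - 0*E = -4 - 1*0 = -4 + 0 = -4)
(39*R(g(4)))*(-8) = (39*(-4))*(-8) = -156*(-8) = 1248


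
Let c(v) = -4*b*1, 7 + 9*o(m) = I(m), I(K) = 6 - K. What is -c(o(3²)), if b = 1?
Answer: 4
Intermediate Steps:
o(m) = -⅑ - m/9 (o(m) = -7/9 + (6 - m)/9 = -7/9 + (⅔ - m/9) = -⅑ - m/9)
c(v) = -4 (c(v) = -4*1*1 = -4*1 = -4)
-c(o(3²)) = -1*(-4) = 4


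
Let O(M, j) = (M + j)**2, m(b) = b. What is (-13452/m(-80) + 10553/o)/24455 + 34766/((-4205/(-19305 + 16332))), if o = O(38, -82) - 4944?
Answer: 7603179664536971/309322491200 ≈ 24580.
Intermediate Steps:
o = -3008 (o = (38 - 82)**2 - 4944 = (-44)**2 - 4944 = 1936 - 4944 = -3008)
(-13452/m(-80) + 10553/o)/24455 + 34766/((-4205/(-19305 + 16332))) = (-13452/(-80) + 10553/(-3008))/24455 + 34766/((-4205/(-19305 + 16332))) = (-13452*(-1/80) + 10553*(-1/3008))*(1/24455) + 34766/((-4205/(-2973))) = (3363/20 - 10553/3008)*(1/24455) + 34766/((-4205*(-1/2973))) = (2476211/15040)*(1/24455) + 34766/(4205/2973) = 2476211/367803200 + 34766*(2973/4205) = 2476211/367803200 + 103359318/4205 = 7603179664536971/309322491200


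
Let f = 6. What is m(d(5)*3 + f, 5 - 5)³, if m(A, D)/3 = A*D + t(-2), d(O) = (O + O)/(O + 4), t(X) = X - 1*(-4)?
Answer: 216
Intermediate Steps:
t(X) = 4 + X (t(X) = X + 4 = 4 + X)
d(O) = 2*O/(4 + O) (d(O) = (2*O)/(4 + O) = 2*O/(4 + O))
m(A, D) = 6 + 3*A*D (m(A, D) = 3*(A*D + (4 - 2)) = 3*(A*D + 2) = 3*(2 + A*D) = 6 + 3*A*D)
m(d(5)*3 + f, 5 - 5)³ = (6 + 3*((2*5/(4 + 5))*3 + 6)*(5 - 5))³ = (6 + 3*((2*5/9)*3 + 6)*0)³ = (6 + 3*((2*5*(⅑))*3 + 6)*0)³ = (6 + 3*((10/9)*3 + 6)*0)³ = (6 + 3*(10/3 + 6)*0)³ = (6 + 3*(28/3)*0)³ = (6 + 0)³ = 6³ = 216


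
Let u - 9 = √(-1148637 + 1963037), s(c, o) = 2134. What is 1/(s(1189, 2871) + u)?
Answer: 2143/3778049 - 40*√509/3778049 ≈ 0.00032836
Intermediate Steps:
u = 9 + 40*√509 (u = 9 + √(-1148637 + 1963037) = 9 + √814400 = 9 + 40*√509 ≈ 911.44)
1/(s(1189, 2871) + u) = 1/(2134 + (9 + 40*√509)) = 1/(2143 + 40*√509)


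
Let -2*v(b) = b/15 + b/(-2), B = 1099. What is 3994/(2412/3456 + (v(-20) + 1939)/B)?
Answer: 421382976/259361 ≈ 1624.7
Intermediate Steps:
v(b) = 13*b/60 (v(b) = -(b/15 + b/(-2))/2 = -(b*(1/15) + b*(-1/2))/2 = -(b/15 - b/2)/2 = -(-13)*b/60 = 13*b/60)
3994/(2412/3456 + (v(-20) + 1939)/B) = 3994/(2412/3456 + ((13/60)*(-20) + 1939)/1099) = 3994/(2412*(1/3456) + (-13/3 + 1939)*(1/1099)) = 3994/(67/96 + (5804/3)*(1/1099)) = 3994/(67/96 + 5804/3297) = 3994/(259361/105504) = 3994*(105504/259361) = 421382976/259361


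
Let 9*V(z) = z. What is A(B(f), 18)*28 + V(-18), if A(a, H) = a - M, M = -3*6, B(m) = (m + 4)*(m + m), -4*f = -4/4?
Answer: 1123/2 ≈ 561.50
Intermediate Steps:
f = 1/4 (f = -(-1)/4 = -1/4*(-1) = 1/4 ≈ 0.25000)
V(z) = z/9
B(m) = 2*m*(4 + m) (B(m) = (4 + m)*(2*m) = 2*m*(4 + m))
M = -18
A(a, H) = 18 + a (A(a, H) = a - 1*(-18) = a + 18 = 18 + a)
A(B(f), 18)*28 + V(-18) = (18 + 2*(1/4)*(4 + 1/4))*28 + (1/9)*(-18) = (18 + 2*(1/4)*(17/4))*28 - 2 = (18 + 17/8)*28 - 2 = (161/8)*28 - 2 = 1127/2 - 2 = 1123/2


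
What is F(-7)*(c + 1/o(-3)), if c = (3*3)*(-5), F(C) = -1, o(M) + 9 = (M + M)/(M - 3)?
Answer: 361/8 ≈ 45.125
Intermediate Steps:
o(M) = -9 + 2*M/(-3 + M) (o(M) = -9 + (M + M)/(M - 3) = -9 + (2*M)/(-3 + M) = -9 + 2*M/(-3 + M))
c = -45 (c = 9*(-5) = -45)
F(-7)*(c + 1/o(-3)) = -(-45 + 1/((27 - 7*(-3))/(-3 - 3))) = -(-45 + 1/((27 + 21)/(-6))) = -(-45 + 1/(-⅙*48)) = -(-45 + 1/(-8)) = -(-45 - ⅛) = -1*(-361/8) = 361/8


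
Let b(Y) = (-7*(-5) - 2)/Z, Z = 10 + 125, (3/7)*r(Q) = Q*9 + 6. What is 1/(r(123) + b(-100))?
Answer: 45/116876 ≈ 0.00038502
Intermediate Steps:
r(Q) = 14 + 21*Q (r(Q) = 7*(Q*9 + 6)/3 = 7*(9*Q + 6)/3 = 7*(6 + 9*Q)/3 = 14 + 21*Q)
Z = 135
b(Y) = 11/45 (b(Y) = (-7*(-5) - 2)/135 = (35 - 2)*(1/135) = 33*(1/135) = 11/45)
1/(r(123) + b(-100)) = 1/((14 + 21*123) + 11/45) = 1/((14 + 2583) + 11/45) = 1/(2597 + 11/45) = 1/(116876/45) = 45/116876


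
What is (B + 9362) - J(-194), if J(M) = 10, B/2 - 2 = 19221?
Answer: 47798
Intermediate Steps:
B = 38446 (B = 4 + 2*19221 = 4 + 38442 = 38446)
(B + 9362) - J(-194) = (38446 + 9362) - 1*10 = 47808 - 10 = 47798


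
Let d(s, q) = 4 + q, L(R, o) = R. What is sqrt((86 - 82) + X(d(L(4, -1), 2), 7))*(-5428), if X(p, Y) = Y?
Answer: -5428*sqrt(11) ≈ -18003.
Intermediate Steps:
sqrt((86 - 82) + X(d(L(4, -1), 2), 7))*(-5428) = sqrt((86 - 82) + 7)*(-5428) = sqrt(4 + 7)*(-5428) = sqrt(11)*(-5428) = -5428*sqrt(11)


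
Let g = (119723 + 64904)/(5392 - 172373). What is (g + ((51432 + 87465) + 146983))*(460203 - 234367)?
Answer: 10780584905218908/166981 ≈ 6.4562e+10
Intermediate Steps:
g = -184627/166981 (g = 184627/(-166981) = 184627*(-1/166981) = -184627/166981 ≈ -1.1057)
(g + ((51432 + 87465) + 146983))*(460203 - 234367) = (-184627/166981 + ((51432 + 87465) + 146983))*(460203 - 234367) = (-184627/166981 + (138897 + 146983))*225836 = (-184627/166981 + 285880)*225836 = (47736343653/166981)*225836 = 10780584905218908/166981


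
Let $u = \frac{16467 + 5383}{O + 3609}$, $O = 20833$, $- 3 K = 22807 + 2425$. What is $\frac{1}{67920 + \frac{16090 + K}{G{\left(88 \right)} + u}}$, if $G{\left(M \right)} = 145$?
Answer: $\frac{2674455}{181789757299} \approx 1.4712 \cdot 10^{-5}$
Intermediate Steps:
$K = - \frac{25232}{3}$ ($K = - \frac{22807 + 2425}{3} = \left(- \frac{1}{3}\right) 25232 = - \frac{25232}{3} \approx -8410.7$)
$u = \frac{10925}{12221}$ ($u = \frac{16467 + 5383}{20833 + 3609} = \frac{21850}{24442} = 21850 \cdot \frac{1}{24442} = \frac{10925}{12221} \approx 0.89395$)
$\frac{1}{67920 + \frac{16090 + K}{G{\left(88 \right)} + u}} = \frac{1}{67920 + \frac{16090 - \frac{25232}{3}}{145 + \frac{10925}{12221}}} = \frac{1}{67920 + \frac{23038}{3 \cdot \frac{1782970}{12221}}} = \frac{1}{67920 + \frac{23038}{3} \cdot \frac{12221}{1782970}} = \frac{1}{67920 + \frac{140773699}{2674455}} = \frac{1}{\frac{181789757299}{2674455}} = \frac{2674455}{181789757299}$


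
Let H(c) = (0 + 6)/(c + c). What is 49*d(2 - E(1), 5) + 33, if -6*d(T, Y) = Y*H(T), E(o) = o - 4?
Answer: 17/2 ≈ 8.5000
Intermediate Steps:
H(c) = 3/c (H(c) = 6/((2*c)) = 6*(1/(2*c)) = 3/c)
E(o) = -4 + o
d(T, Y) = -Y/(2*T) (d(T, Y) = -Y*3/T/6 = -Y/(2*T))
49*d(2 - E(1), 5) + 33 = 49*(-½*5/(2 - (-4 + 1))) + 33 = 49*(-½*5/(2 - 1*(-3))) + 33 = 49*(-½*5/(2 + 3)) + 33 = 49*(-½*5/5) + 33 = 49*(-½*5*⅕) + 33 = 49*(-½) + 33 = -49/2 + 33 = 17/2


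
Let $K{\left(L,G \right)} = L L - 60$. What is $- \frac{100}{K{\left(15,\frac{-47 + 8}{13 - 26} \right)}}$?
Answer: $- \frac{20}{33} \approx -0.60606$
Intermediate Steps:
$K{\left(L,G \right)} = -60 + L^{2}$ ($K{\left(L,G \right)} = L^{2} - 60 = -60 + L^{2}$)
$- \frac{100}{K{\left(15,\frac{-47 + 8}{13 - 26} \right)}} = - \frac{100}{-60 + 15^{2}} = - \frac{100}{-60 + 225} = - \frac{100}{165} = \left(-100\right) \frac{1}{165} = - \frac{20}{33}$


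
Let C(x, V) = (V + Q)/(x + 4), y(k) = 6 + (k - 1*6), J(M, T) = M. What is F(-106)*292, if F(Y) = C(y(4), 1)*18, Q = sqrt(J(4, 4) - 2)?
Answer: 657 + 657*sqrt(2) ≈ 1586.1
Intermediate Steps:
y(k) = k (y(k) = 6 + (k - 6) = 6 + (-6 + k) = k)
Q = sqrt(2) (Q = sqrt(4 - 2) = sqrt(2) ≈ 1.4142)
C(x, V) = (V + sqrt(2))/(4 + x) (C(x, V) = (V + sqrt(2))/(x + 4) = (V + sqrt(2))/(4 + x))
F(Y) = 9/4 + 9*sqrt(2)/4 (F(Y) = ((1 + sqrt(2))/(4 + 4))*18 = ((1 + sqrt(2))/8)*18 = (1/8 + sqrt(2)/8)*18 = 9/4 + 9*sqrt(2)/4)
F(-106)*292 = (9/4 + 9*sqrt(2)/4)*292 = 657 + 657*sqrt(2)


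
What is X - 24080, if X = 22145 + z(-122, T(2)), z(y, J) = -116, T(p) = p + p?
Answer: -2051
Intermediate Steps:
T(p) = 2*p
X = 22029 (X = 22145 - 116 = 22029)
X - 24080 = 22029 - 24080 = -2051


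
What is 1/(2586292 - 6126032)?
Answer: -1/3539740 ≈ -2.8251e-7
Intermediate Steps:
1/(2586292 - 6126032) = 1/(-3539740) = -1/3539740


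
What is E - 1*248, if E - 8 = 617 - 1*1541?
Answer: -1164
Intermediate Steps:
E = -916 (E = 8 + (617 - 1*1541) = 8 + (617 - 1541) = 8 - 924 = -916)
E - 1*248 = -916 - 1*248 = -916 - 248 = -1164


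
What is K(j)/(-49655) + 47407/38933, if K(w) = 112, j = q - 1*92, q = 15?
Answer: 2349634089/1933218115 ≈ 1.2154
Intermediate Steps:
j = -77 (j = 15 - 1*92 = 15 - 92 = -77)
K(j)/(-49655) + 47407/38933 = 112/(-49655) + 47407/38933 = 112*(-1/49655) + 47407*(1/38933) = -112/49655 + 47407/38933 = 2349634089/1933218115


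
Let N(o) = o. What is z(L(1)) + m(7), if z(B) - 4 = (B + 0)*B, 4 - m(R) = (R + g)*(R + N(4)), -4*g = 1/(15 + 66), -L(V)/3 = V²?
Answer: -19429/324 ≈ -59.966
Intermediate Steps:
L(V) = -3*V²
g = -1/324 (g = -1/(4*(15 + 66)) = -¼/81 = -¼*1/81 = -1/324 ≈ -0.0030864)
m(R) = 4 - (4 + R)*(-1/324 + R) (m(R) = 4 - (R - 1/324)*(R + 4) = 4 - (-1/324 + R)*(4 + R) = 4 - (4 + R)*(-1/324 + R))
z(B) = 4 + B² (z(B) = 4 + (B + 0)*B = 4 + B*B = 4 + B²)
z(L(1)) + m(7) = (4 + (-3*1²)²) + (325/81 - 1*7² - 1295/324*7) = (4 + (-3*1)²) + (325/81 - 1*49 - 9065/324) = (4 + (-3)²) + (325/81 - 49 - 9065/324) = (4 + 9) - 23641/324 = 13 - 23641/324 = -19429/324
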